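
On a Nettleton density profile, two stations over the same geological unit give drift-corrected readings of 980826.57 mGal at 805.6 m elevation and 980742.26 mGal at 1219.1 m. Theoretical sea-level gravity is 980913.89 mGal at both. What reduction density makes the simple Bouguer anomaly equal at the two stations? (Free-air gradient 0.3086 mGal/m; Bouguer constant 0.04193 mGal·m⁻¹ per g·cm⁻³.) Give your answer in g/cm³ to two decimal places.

2.50

Δg_obs = 980742.26 − 980826.57 = -84.31 mGal over Δh = 1219.1 − 805.6 = 413.5 m
Equal Bouguer anomalies ⇒ Δg_obs + (0.3086 − 0.04193ρ)·Δh = 0
0.3086 − 0.04193ρ = −Δg_obs/Δh = 0.20389
ρ = (0.3086 − 0.20389) / 0.04193 = 2.50 g/cm³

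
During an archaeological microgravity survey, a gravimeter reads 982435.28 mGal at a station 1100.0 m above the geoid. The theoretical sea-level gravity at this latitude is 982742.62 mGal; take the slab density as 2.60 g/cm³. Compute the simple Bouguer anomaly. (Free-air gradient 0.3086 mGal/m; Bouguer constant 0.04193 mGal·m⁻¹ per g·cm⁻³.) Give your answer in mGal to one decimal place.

Free-air correction = 0.3086 × 1100.0 = 339.46 mGal
Free-air anomaly = 982435.28 − 982742.62 + (339.46) = 32.12 mGal
Bouguer slab correction = 0.04193 × 2.60 × 1100.0 = 119.92 mGal
Simple Bouguer anomaly = 32.12 − (119.92) = -87.80 mGal

-87.8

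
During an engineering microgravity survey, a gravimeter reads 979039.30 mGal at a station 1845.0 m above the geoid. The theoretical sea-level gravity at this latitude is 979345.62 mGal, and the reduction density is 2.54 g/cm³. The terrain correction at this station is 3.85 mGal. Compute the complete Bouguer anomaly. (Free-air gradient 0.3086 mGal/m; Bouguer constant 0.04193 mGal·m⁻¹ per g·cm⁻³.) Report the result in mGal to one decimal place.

70.4

Free-air correction = 0.3086 × 1845.0 = 569.37 mGal
Free-air anomaly = 979039.30 − 979345.62 + (569.37) = 263.05 mGal
Bouguer slab correction = 0.04193 × 2.54 × 1845.0 = 196.50 mGal
Simple Bouguer anomaly = 263.05 − (196.50) = 66.55 mGal
Complete Bouguer anomaly = 66.55 + 3.85 = 70.40 mGal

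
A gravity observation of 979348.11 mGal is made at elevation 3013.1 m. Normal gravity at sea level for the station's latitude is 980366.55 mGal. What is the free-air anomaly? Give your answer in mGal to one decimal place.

-88.6

Free-air correction = 0.3086 × 3013.1 = 929.84 mGal
Free-air anomaly = 979348.11 − 980366.55 + (929.84) = -88.60 mGal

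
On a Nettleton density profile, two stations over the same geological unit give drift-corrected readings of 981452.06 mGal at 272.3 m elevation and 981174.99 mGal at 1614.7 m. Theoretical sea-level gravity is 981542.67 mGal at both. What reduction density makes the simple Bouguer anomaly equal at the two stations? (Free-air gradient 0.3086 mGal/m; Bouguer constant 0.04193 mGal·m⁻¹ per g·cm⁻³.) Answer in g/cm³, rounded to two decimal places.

2.44

Δg_obs = 981174.99 − 981452.06 = -277.07 mGal over Δh = 1614.7 − 272.3 = 1342.4 m
Equal Bouguer anomalies ⇒ Δg_obs + (0.3086 − 0.04193ρ)·Δh = 0
0.3086 − 0.04193ρ = −Δg_obs/Δh = 0.20640
ρ = (0.3086 − 0.20640) / 0.04193 = 2.44 g/cm³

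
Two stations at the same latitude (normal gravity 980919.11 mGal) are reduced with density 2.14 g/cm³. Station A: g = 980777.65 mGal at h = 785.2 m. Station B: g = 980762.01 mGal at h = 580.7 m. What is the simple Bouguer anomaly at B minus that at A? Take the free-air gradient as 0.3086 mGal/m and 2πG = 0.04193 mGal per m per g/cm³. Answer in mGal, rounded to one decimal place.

Δg_SB(A) = 980777.65 − 980919.11 + 0.3086×785.2 − 0.04193×2.14×785.2 = 30.40 mGal
Δg_SB(B) = 980762.01 − 980919.11 + 0.3086×580.7 − 0.04193×2.14×580.7 = -30.00 mGal
Difference = -30.00 − (30.40) = -60.40 mGal

-60.4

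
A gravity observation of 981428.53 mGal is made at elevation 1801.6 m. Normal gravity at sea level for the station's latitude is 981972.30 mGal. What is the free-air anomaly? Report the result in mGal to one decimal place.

12.2

Free-air correction = 0.3086 × 1801.6 = 555.97 mGal
Free-air anomaly = 981428.53 − 981972.30 + (555.97) = 12.20 mGal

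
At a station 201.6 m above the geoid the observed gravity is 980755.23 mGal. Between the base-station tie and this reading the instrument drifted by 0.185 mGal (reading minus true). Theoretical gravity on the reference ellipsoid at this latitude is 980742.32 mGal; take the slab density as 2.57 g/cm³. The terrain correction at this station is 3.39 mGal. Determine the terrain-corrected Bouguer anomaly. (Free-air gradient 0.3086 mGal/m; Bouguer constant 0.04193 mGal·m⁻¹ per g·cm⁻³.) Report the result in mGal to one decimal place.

56.6

Drift-corrected reading = 980755.23 − (0.185) = 980755.045 mGal
Free-air correction = 0.3086 × 201.6 = 62.21 mGal
Free-air anomaly = 980755.045 − 980742.32 + (62.21) = 74.935 mGal
Bouguer slab correction = 0.04193 × 2.57 × 201.6 = 21.72 mGal
Simple Bouguer anomaly = 74.935 − (21.72) = 53.215 mGal
Complete Bouguer anomaly = 53.215 + 3.39 = 56.605 mGal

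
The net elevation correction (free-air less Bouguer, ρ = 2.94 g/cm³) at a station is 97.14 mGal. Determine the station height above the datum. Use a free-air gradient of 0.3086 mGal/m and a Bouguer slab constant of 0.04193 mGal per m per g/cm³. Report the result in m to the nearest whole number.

Combined gradient = 0.3086 − 0.04193 × 2.94 = 0.1853258 mGal/m
h = 97.14 / 0.1853258 = 524.16 m

524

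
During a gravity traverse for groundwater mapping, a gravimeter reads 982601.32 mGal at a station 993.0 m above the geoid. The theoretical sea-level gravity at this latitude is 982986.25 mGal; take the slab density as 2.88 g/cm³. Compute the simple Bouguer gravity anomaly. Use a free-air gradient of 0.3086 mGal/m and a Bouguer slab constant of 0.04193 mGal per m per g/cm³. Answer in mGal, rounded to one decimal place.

-198.4

Free-air correction = 0.3086 × 993.0 = 306.44 mGal
Free-air anomaly = 982601.32 − 982986.25 + (306.44) = -78.49 mGal
Bouguer slab correction = 0.04193 × 2.88 × 993.0 = 119.91 mGal
Simple Bouguer anomaly = -78.49 − (119.91) = -198.40 mGal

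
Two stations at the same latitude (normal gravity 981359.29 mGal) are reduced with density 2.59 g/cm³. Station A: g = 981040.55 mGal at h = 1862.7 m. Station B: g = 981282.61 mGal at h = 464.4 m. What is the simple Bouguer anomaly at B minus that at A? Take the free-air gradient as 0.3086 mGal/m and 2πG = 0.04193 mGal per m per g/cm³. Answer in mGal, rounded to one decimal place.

Δg_SB(A) = 981040.55 − 981359.29 + 0.3086×1862.7 − 0.04193×2.59×1862.7 = 53.80 mGal
Δg_SB(B) = 981282.61 − 981359.29 + 0.3086×464.4 − 0.04193×2.59×464.4 = 16.20 mGal
Difference = 16.20 − (53.80) = -37.60 mGal

-37.6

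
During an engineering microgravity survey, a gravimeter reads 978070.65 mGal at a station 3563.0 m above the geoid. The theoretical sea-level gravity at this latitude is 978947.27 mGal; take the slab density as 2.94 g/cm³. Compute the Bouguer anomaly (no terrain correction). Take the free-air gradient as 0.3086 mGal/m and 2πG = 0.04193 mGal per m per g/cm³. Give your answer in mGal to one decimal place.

-216.3

Free-air correction = 0.3086 × 3563.0 = 1099.54 mGal
Free-air anomaly = 978070.65 − 978947.27 + (1099.54) = 222.92 mGal
Bouguer slab correction = 0.04193 × 2.94 × 3563.0 = 439.23 mGal
Simple Bouguer anomaly = 222.92 − (439.23) = -216.31 mGal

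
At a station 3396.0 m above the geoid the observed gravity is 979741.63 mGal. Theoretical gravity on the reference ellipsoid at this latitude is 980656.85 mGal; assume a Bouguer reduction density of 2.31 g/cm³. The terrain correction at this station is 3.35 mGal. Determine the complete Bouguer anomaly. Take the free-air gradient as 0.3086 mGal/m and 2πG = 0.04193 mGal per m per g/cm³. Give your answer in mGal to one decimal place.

-192.8

Free-air correction = 0.3086 × 3396.0 = 1048.01 mGal
Free-air anomaly = 979741.63 − 980656.85 + (1048.01) = 132.79 mGal
Bouguer slab correction = 0.04193 × 2.31 × 3396.0 = 328.93 mGal
Simple Bouguer anomaly = 132.79 − (328.93) = -196.14 mGal
Complete Bouguer anomaly = -196.14 + 3.35 = -192.79 mGal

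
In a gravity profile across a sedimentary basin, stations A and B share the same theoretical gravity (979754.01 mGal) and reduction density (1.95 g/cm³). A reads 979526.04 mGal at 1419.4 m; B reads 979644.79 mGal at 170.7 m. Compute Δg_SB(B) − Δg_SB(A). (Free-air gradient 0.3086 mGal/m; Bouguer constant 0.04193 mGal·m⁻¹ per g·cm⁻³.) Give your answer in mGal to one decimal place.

-164.5

Δg_SB(A) = 979526.04 − 979754.01 + 0.3086×1419.4 − 0.04193×1.95×1419.4 = 94.00 mGal
Δg_SB(B) = 979644.79 − 979754.01 + 0.3086×170.7 − 0.04193×1.95×170.7 = -70.50 mGal
Difference = -70.50 − (94.00) = -164.50 mGal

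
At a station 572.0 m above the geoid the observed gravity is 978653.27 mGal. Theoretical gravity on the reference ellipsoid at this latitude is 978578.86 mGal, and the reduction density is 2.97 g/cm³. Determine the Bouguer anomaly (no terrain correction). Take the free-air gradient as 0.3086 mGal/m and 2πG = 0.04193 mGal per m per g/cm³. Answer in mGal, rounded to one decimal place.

Free-air correction = 0.3086 × 572.0 = 176.52 mGal
Free-air anomaly = 978653.27 − 978578.86 + (176.52) = 250.93 mGal
Bouguer slab correction = 0.04193 × 2.97 × 572.0 = 71.23 mGal
Simple Bouguer anomaly = 250.93 − (71.23) = 179.70 mGal

179.7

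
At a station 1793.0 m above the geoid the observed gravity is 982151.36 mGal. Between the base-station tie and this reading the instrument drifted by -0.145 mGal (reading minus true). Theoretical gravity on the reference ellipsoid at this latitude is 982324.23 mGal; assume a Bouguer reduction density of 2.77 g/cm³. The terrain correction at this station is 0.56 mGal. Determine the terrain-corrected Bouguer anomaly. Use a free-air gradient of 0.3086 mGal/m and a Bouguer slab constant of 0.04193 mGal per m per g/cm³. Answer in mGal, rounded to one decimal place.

172.9

Drift-corrected reading = 982151.36 − (-0.145) = 982151.505 mGal
Free-air correction = 0.3086 × 1793.0 = 553.32 mGal
Free-air anomaly = 982151.505 − 982324.23 + (553.32) = 380.595 mGal
Bouguer slab correction = 0.04193 × 2.77 × 1793.0 = 208.25 mGal
Simple Bouguer anomaly = 380.595 − (208.25) = 172.345 mGal
Complete Bouguer anomaly = 172.345 + 0.56 = 172.905 mGal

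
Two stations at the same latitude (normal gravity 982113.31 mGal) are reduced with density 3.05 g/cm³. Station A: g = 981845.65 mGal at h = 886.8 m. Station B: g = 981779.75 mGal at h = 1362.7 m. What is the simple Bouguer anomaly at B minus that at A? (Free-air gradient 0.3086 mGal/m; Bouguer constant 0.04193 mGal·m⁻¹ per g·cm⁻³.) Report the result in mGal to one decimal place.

Δg_SB(A) = 981845.65 − 982113.31 + 0.3086×886.8 − 0.04193×3.05×886.8 = -107.40 mGal
Δg_SB(B) = 981779.75 − 982113.31 + 0.3086×1362.7 − 0.04193×3.05×1362.7 = -87.30 mGal
Difference = -87.30 − (-107.40) = 20.10 mGal

20.1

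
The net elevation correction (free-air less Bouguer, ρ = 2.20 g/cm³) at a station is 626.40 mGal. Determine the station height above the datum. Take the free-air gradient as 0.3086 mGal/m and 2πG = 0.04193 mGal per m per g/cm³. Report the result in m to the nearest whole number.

2895

Combined gradient = 0.3086 − 0.04193 × 2.20 = 0.2163540 mGal/m
h = 626.40 / 0.2163540 = 2895.25 m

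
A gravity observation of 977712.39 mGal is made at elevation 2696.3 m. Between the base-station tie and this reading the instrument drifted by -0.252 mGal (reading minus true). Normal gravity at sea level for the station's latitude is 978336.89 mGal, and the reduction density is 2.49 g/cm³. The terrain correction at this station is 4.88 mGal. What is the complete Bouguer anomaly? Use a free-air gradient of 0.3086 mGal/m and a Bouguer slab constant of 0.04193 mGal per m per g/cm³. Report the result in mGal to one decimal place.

Drift-corrected reading = 977712.39 − (-0.252) = 977712.642 mGal
Free-air correction = 0.3086 × 2696.3 = 832.08 mGal
Free-air anomaly = 977712.642 − 978336.89 + (832.08) = 207.832 mGal
Bouguer slab correction = 0.04193 × 2.49 × 2696.3 = 281.51 mGal
Simple Bouguer anomaly = 207.832 − (281.51) = -73.678 mGal
Complete Bouguer anomaly = -73.678 + 4.88 = -68.798 mGal

-68.8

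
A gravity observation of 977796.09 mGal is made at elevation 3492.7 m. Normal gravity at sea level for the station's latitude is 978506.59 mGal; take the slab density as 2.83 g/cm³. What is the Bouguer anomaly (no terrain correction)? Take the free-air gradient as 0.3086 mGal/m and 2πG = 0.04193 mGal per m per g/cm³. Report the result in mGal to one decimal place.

-47.1

Free-air correction = 0.3086 × 3492.7 = 1077.85 mGal
Free-air anomaly = 977796.09 − 978506.59 + (1077.85) = 367.35 mGal
Bouguer slab correction = 0.04193 × 2.83 × 3492.7 = 414.45 mGal
Simple Bouguer anomaly = 367.35 − (414.45) = -47.10 mGal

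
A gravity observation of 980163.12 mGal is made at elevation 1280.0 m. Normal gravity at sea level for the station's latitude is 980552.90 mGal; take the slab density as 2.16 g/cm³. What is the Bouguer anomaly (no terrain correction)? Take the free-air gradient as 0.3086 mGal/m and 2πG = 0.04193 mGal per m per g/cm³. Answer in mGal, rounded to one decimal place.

-110.7

Free-air correction = 0.3086 × 1280.0 = 395.01 mGal
Free-air anomaly = 980163.12 − 980552.90 + (395.01) = 5.23 mGal
Bouguer slab correction = 0.04193 × 2.16 × 1280.0 = 115.93 mGal
Simple Bouguer anomaly = 5.23 − (115.93) = -110.70 mGal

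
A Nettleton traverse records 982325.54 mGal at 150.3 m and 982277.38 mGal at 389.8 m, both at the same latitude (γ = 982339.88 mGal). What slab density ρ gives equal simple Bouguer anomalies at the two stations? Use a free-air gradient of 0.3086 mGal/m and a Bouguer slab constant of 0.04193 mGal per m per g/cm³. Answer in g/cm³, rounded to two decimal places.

Δg_obs = 982277.38 − 982325.54 = -48.16 mGal over Δh = 389.8 − 150.3 = 239.5 m
Equal Bouguer anomalies ⇒ Δg_obs + (0.3086 − 0.04193ρ)·Δh = 0
0.3086 − 0.04193ρ = −Δg_obs/Δh = 0.20109
ρ = (0.3086 − 0.20109) / 0.04193 = 2.56 g/cm³

2.56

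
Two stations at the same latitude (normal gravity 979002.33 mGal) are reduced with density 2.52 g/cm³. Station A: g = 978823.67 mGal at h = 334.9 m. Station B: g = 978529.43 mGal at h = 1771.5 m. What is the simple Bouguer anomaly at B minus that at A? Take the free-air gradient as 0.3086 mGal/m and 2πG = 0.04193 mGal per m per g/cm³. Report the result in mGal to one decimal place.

-2.7

Δg_SB(A) = 978823.67 − 979002.33 + 0.3086×334.9 − 0.04193×2.52×334.9 = -110.70 mGal
Δg_SB(B) = 978529.43 − 979002.33 + 0.3086×1771.5 − 0.04193×2.52×1771.5 = -113.40 mGal
Difference = -113.40 − (-110.70) = -2.70 mGal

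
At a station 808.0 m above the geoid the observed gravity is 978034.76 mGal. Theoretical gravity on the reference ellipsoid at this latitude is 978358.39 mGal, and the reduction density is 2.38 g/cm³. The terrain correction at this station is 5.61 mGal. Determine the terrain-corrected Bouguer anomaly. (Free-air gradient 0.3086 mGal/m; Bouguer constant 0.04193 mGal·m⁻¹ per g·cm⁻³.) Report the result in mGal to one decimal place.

-149.3

Free-air correction = 0.3086 × 808.0 = 249.35 mGal
Free-air anomaly = 978034.76 − 978358.39 + (249.35) = -74.28 mGal
Bouguer slab correction = 0.04193 × 2.38 × 808.0 = 80.63 mGal
Simple Bouguer anomaly = -74.28 − (80.63) = -154.91 mGal
Complete Bouguer anomaly = -154.91 + 5.61 = -149.30 mGal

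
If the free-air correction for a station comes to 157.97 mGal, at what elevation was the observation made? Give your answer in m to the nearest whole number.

512

h = 157.97 / 0.3086 = 511.89 m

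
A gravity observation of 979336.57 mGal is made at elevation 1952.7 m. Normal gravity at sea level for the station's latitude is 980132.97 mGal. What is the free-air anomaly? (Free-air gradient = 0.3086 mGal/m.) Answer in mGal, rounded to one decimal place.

-193.8

Free-air correction = 0.3086 × 1952.7 = 602.60 mGal
Free-air anomaly = 979336.57 − 980132.97 + (602.60) = -193.80 mGal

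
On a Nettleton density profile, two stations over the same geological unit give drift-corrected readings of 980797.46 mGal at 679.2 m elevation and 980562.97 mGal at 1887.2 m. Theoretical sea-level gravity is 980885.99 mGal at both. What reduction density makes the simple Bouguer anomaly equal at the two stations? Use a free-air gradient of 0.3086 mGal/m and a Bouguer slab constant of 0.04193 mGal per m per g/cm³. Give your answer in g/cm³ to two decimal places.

Δg_obs = 980562.97 − 980797.46 = -234.49 mGal over Δh = 1887.2 − 679.2 = 1208.0 m
Equal Bouguer anomalies ⇒ Δg_obs + (0.3086 − 0.04193ρ)·Δh = 0
0.3086 − 0.04193ρ = −Δg_obs/Δh = 0.19411
ρ = (0.3086 − 0.19411) / 0.04193 = 2.73 g/cm³

2.73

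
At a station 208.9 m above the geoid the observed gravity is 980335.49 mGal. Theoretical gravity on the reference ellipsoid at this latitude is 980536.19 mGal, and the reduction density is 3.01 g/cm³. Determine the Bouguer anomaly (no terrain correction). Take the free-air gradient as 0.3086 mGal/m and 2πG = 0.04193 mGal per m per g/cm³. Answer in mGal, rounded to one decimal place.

-162.6

Free-air correction = 0.3086 × 208.9 = 64.47 mGal
Free-air anomaly = 980335.49 − 980536.19 + (64.47) = -136.23 mGal
Bouguer slab correction = 0.04193 × 3.01 × 208.9 = 26.37 mGal
Simple Bouguer anomaly = -136.23 − (26.37) = -162.60 mGal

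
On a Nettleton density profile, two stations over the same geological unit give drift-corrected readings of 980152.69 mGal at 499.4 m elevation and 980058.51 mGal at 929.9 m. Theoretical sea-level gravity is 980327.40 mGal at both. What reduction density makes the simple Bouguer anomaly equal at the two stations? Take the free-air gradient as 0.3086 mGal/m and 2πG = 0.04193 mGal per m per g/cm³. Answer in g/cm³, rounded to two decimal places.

Δg_obs = 980058.51 − 980152.69 = -94.18 mGal over Δh = 929.9 − 499.4 = 430.5 m
Equal Bouguer anomalies ⇒ Δg_obs + (0.3086 − 0.04193ρ)·Δh = 0
0.3086 − 0.04193ρ = −Δg_obs/Δh = 0.21877
ρ = (0.3086 − 0.21877) / 0.04193 = 2.14 g/cm³

2.14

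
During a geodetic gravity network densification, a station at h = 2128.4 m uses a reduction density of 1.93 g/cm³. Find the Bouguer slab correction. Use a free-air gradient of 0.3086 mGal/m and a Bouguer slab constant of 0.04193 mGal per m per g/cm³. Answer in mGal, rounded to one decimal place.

Bouguer slab correction = 0.04193 × 1.93 × 2128.4 = 172.2 mGal

172.2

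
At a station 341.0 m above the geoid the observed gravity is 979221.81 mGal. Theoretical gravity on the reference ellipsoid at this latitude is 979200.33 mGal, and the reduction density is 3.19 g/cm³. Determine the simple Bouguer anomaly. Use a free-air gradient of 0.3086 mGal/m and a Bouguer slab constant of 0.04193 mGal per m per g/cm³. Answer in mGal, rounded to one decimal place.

81.1

Free-air correction = 0.3086 × 341.0 = 105.23 mGal
Free-air anomaly = 979221.81 − 979200.33 + (105.23) = 126.71 mGal
Bouguer slab correction = 0.04193 × 3.19 × 341.0 = 45.61 mGal
Simple Bouguer anomaly = 126.71 − (45.61) = 81.10 mGal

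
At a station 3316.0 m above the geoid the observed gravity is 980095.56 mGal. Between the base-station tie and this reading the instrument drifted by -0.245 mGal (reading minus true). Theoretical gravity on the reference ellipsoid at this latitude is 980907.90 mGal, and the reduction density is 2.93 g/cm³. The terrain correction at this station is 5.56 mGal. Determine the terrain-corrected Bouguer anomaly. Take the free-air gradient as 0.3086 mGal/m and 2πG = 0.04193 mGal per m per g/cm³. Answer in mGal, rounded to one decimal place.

-190.6

Drift-corrected reading = 980095.56 − (-0.245) = 980095.805 mGal
Free-air correction = 0.3086 × 3316.0 = 1023.32 mGal
Free-air anomaly = 980095.805 − 980907.90 + (1023.32) = 211.225 mGal
Bouguer slab correction = 0.04193 × 2.93 × 3316.0 = 407.39 mGal
Simple Bouguer anomaly = 211.225 − (407.39) = -196.165 mGal
Complete Bouguer anomaly = -196.165 + 5.56 = -190.605 mGal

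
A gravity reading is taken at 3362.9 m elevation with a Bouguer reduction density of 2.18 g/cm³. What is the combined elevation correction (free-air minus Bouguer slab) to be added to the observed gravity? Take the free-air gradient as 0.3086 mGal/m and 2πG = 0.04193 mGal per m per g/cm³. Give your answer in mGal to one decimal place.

730.4

Combined gradient = 0.3086 − 0.04193 × 2.18 = 0.2171926 mGal/m
Combined elevation correction = 0.2171926 × 3362.9 = 730.4 mGal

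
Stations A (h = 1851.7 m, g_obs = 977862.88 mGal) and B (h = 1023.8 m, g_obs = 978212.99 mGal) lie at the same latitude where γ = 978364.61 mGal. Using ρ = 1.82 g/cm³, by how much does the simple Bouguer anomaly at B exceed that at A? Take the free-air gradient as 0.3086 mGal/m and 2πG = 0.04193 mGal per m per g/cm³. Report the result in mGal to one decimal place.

Δg_SB(A) = 977862.88 − 978364.61 + 0.3086×1851.7 − 0.04193×1.82×1851.7 = -71.60 mGal
Δg_SB(B) = 978212.99 − 978364.61 + 0.3086×1023.8 − 0.04193×1.82×1023.8 = 86.20 mGal
Difference = 86.20 − (-71.60) = 157.80 mGal

157.8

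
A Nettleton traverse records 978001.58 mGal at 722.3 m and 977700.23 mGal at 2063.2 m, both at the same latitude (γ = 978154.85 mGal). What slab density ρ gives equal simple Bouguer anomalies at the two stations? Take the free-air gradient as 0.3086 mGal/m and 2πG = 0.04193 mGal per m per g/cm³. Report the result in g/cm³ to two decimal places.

2.00

Δg_obs = 977700.23 − 978001.58 = -301.35 mGal over Δh = 2063.2 − 722.3 = 1340.9 m
Equal Bouguer anomalies ⇒ Δg_obs + (0.3086 − 0.04193ρ)·Δh = 0
0.3086 − 0.04193ρ = −Δg_obs/Δh = 0.22474
ρ = (0.3086 − 0.22474) / 0.04193 = 2.00 g/cm³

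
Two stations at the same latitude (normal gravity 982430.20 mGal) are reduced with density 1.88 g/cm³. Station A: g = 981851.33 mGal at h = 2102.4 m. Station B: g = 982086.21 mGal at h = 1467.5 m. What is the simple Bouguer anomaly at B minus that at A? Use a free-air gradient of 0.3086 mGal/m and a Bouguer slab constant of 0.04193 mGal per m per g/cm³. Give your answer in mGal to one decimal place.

Δg_SB(A) = 981851.33 − 982430.20 + 0.3086×2102.4 − 0.04193×1.88×2102.4 = -95.80 mGal
Δg_SB(B) = 982086.21 − 982430.20 + 0.3086×1467.5 − 0.04193×1.88×1467.5 = -6.80 mGal
Difference = -6.80 − (-95.80) = 89.00 mGal

89.0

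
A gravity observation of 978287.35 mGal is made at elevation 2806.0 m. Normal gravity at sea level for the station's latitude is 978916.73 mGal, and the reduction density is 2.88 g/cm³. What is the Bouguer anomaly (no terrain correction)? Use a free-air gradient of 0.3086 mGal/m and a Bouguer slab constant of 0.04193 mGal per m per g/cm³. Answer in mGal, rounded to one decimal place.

Free-air correction = 0.3086 × 2806.0 = 865.93 mGal
Free-air anomaly = 978287.35 − 978916.73 + (865.93) = 236.55 mGal
Bouguer slab correction = 0.04193 × 2.88 × 2806.0 = 338.85 mGal
Simple Bouguer anomaly = 236.55 − (338.85) = -102.30 mGal

-102.3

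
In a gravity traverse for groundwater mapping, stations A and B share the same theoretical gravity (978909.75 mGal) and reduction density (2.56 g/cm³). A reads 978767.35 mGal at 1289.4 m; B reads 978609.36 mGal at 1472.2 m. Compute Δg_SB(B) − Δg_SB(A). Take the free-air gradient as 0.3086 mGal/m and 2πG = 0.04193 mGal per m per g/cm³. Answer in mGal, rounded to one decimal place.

-121.2

Δg_SB(A) = 978767.35 − 978909.75 + 0.3086×1289.4 − 0.04193×2.56×1289.4 = 117.10 mGal
Δg_SB(B) = 978609.36 − 978909.75 + 0.3086×1472.2 − 0.04193×2.56×1472.2 = -4.10 mGal
Difference = -4.10 − (117.10) = -121.20 mGal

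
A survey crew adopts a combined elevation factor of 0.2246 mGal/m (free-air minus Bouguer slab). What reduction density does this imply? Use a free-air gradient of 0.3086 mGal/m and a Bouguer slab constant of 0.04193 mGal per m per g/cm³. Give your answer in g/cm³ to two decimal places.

2.00

0.2246 = 0.3086 − 0.04193 × ρ
ρ = (0.3086 − 0.2246) / 0.04193 = 2.00 g/cm³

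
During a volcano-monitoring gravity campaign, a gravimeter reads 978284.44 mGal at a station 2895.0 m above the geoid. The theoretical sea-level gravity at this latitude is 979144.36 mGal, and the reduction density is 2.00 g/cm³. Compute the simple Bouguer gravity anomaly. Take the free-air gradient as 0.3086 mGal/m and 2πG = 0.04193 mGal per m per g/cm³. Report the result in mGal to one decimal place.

Free-air correction = 0.3086 × 2895.0 = 893.40 mGal
Free-air anomaly = 978284.44 − 979144.36 + (893.40) = 33.48 mGal
Bouguer slab correction = 0.04193 × 2.00 × 2895.0 = 242.77 mGal
Simple Bouguer anomaly = 33.48 − (242.77) = -209.29 mGal

-209.3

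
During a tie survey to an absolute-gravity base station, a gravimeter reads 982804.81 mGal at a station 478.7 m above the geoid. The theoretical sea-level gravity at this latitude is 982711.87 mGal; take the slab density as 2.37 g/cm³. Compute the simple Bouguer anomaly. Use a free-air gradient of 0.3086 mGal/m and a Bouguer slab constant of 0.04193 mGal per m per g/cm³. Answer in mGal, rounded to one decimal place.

193.1

Free-air correction = 0.3086 × 478.7 = 147.73 mGal
Free-air anomaly = 982804.81 − 982711.87 + (147.73) = 240.67 mGal
Bouguer slab correction = 0.04193 × 2.37 × 478.7 = 47.57 mGal
Simple Bouguer anomaly = 240.67 − (47.57) = 193.10 mGal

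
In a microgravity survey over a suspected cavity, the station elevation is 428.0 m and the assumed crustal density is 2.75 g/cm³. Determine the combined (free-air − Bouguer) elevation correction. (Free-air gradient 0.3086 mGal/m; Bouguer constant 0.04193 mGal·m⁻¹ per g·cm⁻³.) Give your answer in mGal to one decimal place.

Combined gradient = 0.3086 − 0.04193 × 2.75 = 0.1932925 mGal/m
Combined elevation correction = 0.1932925 × 428.0 = 82.7 mGal

82.7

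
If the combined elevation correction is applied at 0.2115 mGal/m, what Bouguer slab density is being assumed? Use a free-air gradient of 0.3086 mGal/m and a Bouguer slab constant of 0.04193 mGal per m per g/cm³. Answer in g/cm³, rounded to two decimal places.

0.2115 = 0.3086 − 0.04193 × ρ
ρ = (0.3086 − 0.2115) / 0.04193 = 2.32 g/cm³

2.32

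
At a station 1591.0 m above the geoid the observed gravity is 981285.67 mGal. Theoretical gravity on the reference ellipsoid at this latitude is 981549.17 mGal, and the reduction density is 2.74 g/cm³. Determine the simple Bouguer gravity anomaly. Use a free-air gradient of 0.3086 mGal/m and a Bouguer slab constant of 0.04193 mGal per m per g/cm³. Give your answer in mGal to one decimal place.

44.7

Free-air correction = 0.3086 × 1591.0 = 490.98 mGal
Free-air anomaly = 981285.67 − 981549.17 + (490.98) = 227.48 mGal
Bouguer slab correction = 0.04193 × 2.74 × 1591.0 = 182.79 mGal
Simple Bouguer anomaly = 227.48 − (182.79) = 44.69 mGal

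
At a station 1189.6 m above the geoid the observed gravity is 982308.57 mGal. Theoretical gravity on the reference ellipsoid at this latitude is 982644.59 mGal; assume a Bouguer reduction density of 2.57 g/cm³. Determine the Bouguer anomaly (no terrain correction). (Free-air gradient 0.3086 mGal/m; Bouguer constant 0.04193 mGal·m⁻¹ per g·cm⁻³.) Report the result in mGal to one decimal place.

Free-air correction = 0.3086 × 1189.6 = 367.11 mGal
Free-air anomaly = 982308.57 − 982644.59 + (367.11) = 31.09 mGal
Bouguer slab correction = 0.04193 × 2.57 × 1189.6 = 128.19 mGal
Simple Bouguer anomaly = 31.09 − (128.19) = -97.10 mGal

-97.1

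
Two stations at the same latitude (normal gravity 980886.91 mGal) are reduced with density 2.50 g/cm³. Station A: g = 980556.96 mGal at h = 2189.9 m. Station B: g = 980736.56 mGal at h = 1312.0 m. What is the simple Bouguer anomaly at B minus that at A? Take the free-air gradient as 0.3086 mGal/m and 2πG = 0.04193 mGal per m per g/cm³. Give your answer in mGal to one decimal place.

Δg_SB(A) = 980556.96 − 980886.91 + 0.3086×2189.9 − 0.04193×2.50×2189.9 = 116.30 mGal
Δg_SB(B) = 980736.56 − 980886.91 + 0.3086×1312.0 − 0.04193×2.50×1312.0 = 117.00 mGal
Difference = 117.00 − (116.30) = 0.70 mGal

0.7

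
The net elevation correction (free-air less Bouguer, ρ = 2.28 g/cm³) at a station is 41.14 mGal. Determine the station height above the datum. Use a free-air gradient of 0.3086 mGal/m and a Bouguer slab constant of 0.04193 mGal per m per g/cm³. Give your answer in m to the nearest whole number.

193

Combined gradient = 0.3086 − 0.04193 × 2.28 = 0.2129996 mGal/m
h = 41.14 / 0.2129996 = 193.15 m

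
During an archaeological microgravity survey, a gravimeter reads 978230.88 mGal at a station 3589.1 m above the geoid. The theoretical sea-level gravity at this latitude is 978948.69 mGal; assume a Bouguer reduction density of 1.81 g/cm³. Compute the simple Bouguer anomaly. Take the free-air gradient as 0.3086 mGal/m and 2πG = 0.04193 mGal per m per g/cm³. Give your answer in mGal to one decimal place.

Free-air correction = 0.3086 × 3589.1 = 1107.60 mGal
Free-air anomaly = 978230.88 − 978948.69 + (1107.60) = 389.79 mGal
Bouguer slab correction = 0.04193 × 1.81 × 3589.1 = 272.39 mGal
Simple Bouguer anomaly = 389.79 − (272.39) = 117.40 mGal

117.4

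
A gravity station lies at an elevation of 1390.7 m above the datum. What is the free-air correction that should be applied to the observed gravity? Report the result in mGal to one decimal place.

Free-air correction = 0.3086 × 1390.7 = 429.2 mGal

429.2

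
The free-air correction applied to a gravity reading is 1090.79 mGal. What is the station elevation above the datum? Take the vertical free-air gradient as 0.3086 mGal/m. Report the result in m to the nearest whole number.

h = 1090.79 / 0.3086 = 3534.64 m

3535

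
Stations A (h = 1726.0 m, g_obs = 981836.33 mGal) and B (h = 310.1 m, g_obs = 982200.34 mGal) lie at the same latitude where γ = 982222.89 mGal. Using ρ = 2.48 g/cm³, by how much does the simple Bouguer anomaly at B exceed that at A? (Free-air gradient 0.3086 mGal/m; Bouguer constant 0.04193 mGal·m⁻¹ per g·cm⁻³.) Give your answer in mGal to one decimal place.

Δg_SB(A) = 981836.33 − 982222.89 + 0.3086×1726.0 − 0.04193×2.48×1726.0 = -33.40 mGal
Δg_SB(B) = 982200.34 − 982222.89 + 0.3086×310.1 − 0.04193×2.48×310.1 = 40.90 mGal
Difference = 40.90 − (-33.40) = 74.30 mGal

74.3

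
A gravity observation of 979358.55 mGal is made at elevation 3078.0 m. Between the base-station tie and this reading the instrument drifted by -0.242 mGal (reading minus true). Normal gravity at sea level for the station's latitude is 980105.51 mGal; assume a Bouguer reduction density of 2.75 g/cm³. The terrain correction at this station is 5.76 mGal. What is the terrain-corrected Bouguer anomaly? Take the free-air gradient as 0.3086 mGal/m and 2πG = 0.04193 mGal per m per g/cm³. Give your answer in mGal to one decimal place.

Drift-corrected reading = 979358.55 − (-0.242) = 979358.792 mGal
Free-air correction = 0.3086 × 3078.0 = 949.87 mGal
Free-air anomaly = 979358.792 − 980105.51 + (949.87) = 203.152 mGal
Bouguer slab correction = 0.04193 × 2.75 × 3078.0 = 354.92 mGal
Simple Bouguer anomaly = 203.152 − (354.92) = -151.768 mGal
Complete Bouguer anomaly = -151.768 + 5.76 = -146.008 mGal

-146.0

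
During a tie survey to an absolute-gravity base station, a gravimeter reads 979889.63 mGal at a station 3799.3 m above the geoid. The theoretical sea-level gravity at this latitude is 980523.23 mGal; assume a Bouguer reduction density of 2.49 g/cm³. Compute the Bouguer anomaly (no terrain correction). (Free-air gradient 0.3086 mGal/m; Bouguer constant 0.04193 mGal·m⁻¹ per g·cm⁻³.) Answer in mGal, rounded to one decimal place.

142.2

Free-air correction = 0.3086 × 3799.3 = 1172.46 mGal
Free-air anomaly = 979889.63 − 980523.23 + (1172.46) = 538.86 mGal
Bouguer slab correction = 0.04193 × 2.49 × 3799.3 = 396.67 mGal
Simple Bouguer anomaly = 538.86 − (396.67) = 142.19 mGal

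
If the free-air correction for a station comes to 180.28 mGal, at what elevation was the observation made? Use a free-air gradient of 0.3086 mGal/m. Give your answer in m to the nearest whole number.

584

h = 180.28 / 0.3086 = 584.19 m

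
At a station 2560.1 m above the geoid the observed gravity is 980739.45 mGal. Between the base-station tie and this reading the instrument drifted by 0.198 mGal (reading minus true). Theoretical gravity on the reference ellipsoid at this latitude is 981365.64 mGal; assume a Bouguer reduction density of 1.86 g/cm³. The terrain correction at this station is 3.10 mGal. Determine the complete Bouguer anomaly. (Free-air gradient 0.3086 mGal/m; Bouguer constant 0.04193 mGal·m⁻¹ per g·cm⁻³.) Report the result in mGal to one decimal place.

Drift-corrected reading = 980739.45 − (0.198) = 980739.252 mGal
Free-air correction = 0.3086 × 2560.1 = 790.05 mGal
Free-air anomaly = 980739.252 − 981365.64 + (790.05) = 163.662 mGal
Bouguer slab correction = 0.04193 × 1.86 × 2560.1 = 199.66 mGal
Simple Bouguer anomaly = 163.662 − (199.66) = -35.998 mGal
Complete Bouguer anomaly = -35.998 + 3.10 = -32.898 mGal

-32.9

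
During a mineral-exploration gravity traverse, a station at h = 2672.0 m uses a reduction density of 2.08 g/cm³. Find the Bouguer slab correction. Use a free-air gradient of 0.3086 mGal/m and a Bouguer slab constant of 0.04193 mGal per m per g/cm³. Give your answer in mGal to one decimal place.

Bouguer slab correction = 0.04193 × 2.08 × 2672.0 = 233.0 mGal

233.0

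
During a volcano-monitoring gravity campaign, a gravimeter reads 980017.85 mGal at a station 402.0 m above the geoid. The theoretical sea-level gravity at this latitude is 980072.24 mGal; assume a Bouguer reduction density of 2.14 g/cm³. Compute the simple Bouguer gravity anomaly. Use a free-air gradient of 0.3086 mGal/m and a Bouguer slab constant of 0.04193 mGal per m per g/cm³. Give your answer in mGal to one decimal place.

33.6

Free-air correction = 0.3086 × 402.0 = 124.06 mGal
Free-air anomaly = 980017.85 − 980072.24 + (124.06) = 69.67 mGal
Bouguer slab correction = 0.04193 × 2.14 × 402.0 = 36.07 mGal
Simple Bouguer anomaly = 69.67 − (36.07) = 33.60 mGal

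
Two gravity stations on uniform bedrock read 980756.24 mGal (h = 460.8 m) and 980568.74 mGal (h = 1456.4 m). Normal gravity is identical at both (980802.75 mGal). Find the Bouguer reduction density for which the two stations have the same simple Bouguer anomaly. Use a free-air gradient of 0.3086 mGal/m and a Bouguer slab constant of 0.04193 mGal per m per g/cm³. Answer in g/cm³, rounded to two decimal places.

Δg_obs = 980568.74 − 980756.24 = -187.50 mGal over Δh = 1456.4 − 460.8 = 995.6 m
Equal Bouguer anomalies ⇒ Δg_obs + (0.3086 − 0.04193ρ)·Δh = 0
0.3086 − 0.04193ρ = −Δg_obs/Δh = 0.18833
ρ = (0.3086 − 0.18833) / 0.04193 = 2.87 g/cm³

2.87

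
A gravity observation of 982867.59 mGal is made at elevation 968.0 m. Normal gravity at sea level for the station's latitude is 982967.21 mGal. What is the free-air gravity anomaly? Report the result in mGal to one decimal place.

Free-air correction = 0.3086 × 968.0 = 298.72 mGal
Free-air anomaly = 982867.59 − 982967.21 + (298.72) = 199.10 mGal

199.1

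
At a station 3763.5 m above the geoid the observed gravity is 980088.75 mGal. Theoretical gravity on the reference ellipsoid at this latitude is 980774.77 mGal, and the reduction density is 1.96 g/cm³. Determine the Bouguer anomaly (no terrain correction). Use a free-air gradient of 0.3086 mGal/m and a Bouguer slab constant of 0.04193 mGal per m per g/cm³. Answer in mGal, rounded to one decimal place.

Free-air correction = 0.3086 × 3763.5 = 1161.42 mGal
Free-air anomaly = 980088.75 − 980774.77 + (1161.42) = 475.40 mGal
Bouguer slab correction = 0.04193 × 1.96 × 3763.5 = 309.29 mGal
Simple Bouguer anomaly = 475.40 − (309.29) = 166.11 mGal

166.1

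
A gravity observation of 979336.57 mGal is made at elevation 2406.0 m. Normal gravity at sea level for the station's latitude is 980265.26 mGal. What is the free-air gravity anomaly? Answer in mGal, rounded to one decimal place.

Free-air correction = 0.3086 × 2406.0 = 742.49 mGal
Free-air anomaly = 979336.57 − 980265.26 + (742.49) = -186.20 mGal

-186.2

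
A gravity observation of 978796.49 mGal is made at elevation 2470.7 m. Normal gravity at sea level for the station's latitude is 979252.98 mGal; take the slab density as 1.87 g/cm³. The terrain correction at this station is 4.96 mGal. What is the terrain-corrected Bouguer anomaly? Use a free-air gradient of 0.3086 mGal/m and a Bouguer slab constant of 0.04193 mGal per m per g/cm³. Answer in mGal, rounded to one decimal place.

Free-air correction = 0.3086 × 2470.7 = 762.46 mGal
Free-air anomaly = 978796.49 − 979252.98 + (762.46) = 305.97 mGal
Bouguer slab correction = 0.04193 × 1.87 × 2470.7 = 193.73 mGal
Simple Bouguer anomaly = 305.97 − (193.73) = 112.24 mGal
Complete Bouguer anomaly = 112.24 + 4.96 = 117.20 mGal

117.2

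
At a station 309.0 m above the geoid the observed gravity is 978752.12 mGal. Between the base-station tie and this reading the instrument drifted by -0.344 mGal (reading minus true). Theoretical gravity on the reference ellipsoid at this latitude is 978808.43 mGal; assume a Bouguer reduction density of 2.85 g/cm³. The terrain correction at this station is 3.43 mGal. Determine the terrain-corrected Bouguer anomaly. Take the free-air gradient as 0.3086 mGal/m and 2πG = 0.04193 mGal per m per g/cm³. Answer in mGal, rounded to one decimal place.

5.9

Drift-corrected reading = 978752.12 − (-0.344) = 978752.464 mGal
Free-air correction = 0.3086 × 309.0 = 95.36 mGal
Free-air anomaly = 978752.464 − 978808.43 + (95.36) = 39.394 mGal
Bouguer slab correction = 0.04193 × 2.85 × 309.0 = 36.93 mGal
Simple Bouguer anomaly = 39.394 − (36.93) = 2.464 mGal
Complete Bouguer anomaly = 2.464 + 3.43 = 5.894 mGal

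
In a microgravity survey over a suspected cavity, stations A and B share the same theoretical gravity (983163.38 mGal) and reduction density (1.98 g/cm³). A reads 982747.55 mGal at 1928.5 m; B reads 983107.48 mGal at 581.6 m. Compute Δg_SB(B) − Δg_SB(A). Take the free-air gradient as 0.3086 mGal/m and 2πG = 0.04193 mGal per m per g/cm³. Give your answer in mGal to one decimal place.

Δg_SB(A) = 982747.55 − 983163.38 + 0.3086×1928.5 − 0.04193×1.98×1928.5 = 19.20 mGal
Δg_SB(B) = 983107.48 − 983163.38 + 0.3086×581.6 − 0.04193×1.98×581.6 = 75.30 mGal
Difference = 75.30 − (19.20) = 56.10 mGal

56.1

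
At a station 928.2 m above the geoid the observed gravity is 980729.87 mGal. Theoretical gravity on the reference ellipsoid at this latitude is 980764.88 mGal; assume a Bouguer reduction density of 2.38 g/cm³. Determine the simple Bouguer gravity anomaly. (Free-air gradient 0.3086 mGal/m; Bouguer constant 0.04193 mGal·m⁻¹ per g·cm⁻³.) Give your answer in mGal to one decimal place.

158.8

Free-air correction = 0.3086 × 928.2 = 286.44 mGal
Free-air anomaly = 980729.87 − 980764.88 + (286.44) = 251.43 mGal
Bouguer slab correction = 0.04193 × 2.38 × 928.2 = 92.63 mGal
Simple Bouguer anomaly = 251.43 − (92.63) = 158.80 mGal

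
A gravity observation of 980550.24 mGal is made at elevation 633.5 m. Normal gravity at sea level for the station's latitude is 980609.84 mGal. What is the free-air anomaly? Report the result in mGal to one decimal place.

135.9

Free-air correction = 0.3086 × 633.5 = 195.50 mGal
Free-air anomaly = 980550.24 − 980609.84 + (195.50) = 135.90 mGal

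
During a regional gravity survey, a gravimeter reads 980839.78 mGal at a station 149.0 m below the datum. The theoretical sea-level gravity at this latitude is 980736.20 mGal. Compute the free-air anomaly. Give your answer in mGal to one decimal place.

57.6

Free-air correction = 0.3086 × -149.0 = -45.98 mGal
Free-air anomaly = 980839.78 − 980736.20 + (-45.98) = 57.60 mGal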